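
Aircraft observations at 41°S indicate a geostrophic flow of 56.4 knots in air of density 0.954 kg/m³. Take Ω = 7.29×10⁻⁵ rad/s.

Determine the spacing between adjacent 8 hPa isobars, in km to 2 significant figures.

Coriolis parameter at 41°S:
f = 2Ω sin φ = 2 × 7.29×10⁻⁵ × sin 41° = 9.57×10⁻⁵ s⁻¹
Wind speed in SI: 56.4 knots = 29.0 m/s
Geostrophic balance rearranged: |∂P/∂n| = f ρ V_g
|∂P/∂n| = 9.57×10⁻⁵ × 0.954 × 29.0 = 2.65×10⁻³ Pa/m
Isobar spacing: Δn = ΔP/|∂P/∂n| = 800 Pa / 2.65×10⁻³ Pa/m = 302151 m ≈ 300 km

300 km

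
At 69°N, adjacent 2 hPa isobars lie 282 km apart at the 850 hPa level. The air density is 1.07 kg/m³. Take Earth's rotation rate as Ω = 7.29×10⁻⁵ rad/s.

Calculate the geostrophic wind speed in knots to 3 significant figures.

Coriolis parameter at 69°N:
f = 2Ω sin φ = 2 × 7.29×10⁻⁵ × sin 69° = 1.36×10⁻⁴ s⁻¹
Pressure gradient: |∂P/∂n| = 200 Pa / 282000 m = 7.09×10⁻⁴ Pa/m
Geostrophic balance (pressure-gradient force = Coriolis force):
V_g = (1/(fρ)) |∂P/∂n| = 7.09×10⁻⁴ / (1.36×10⁻⁴ × 1.07) = 4.87 m/s
Converting: 4.87 m/s × 1.944 = 9.47 knots

9.47 knots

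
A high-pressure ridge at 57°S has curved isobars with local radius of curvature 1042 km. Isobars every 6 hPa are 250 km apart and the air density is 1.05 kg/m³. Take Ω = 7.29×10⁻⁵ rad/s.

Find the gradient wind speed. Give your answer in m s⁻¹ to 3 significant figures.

Coriolis parameter at 57°S:
f = 2Ω sin φ = 2 × 7.29×10⁻⁵ × sin 57° = 1.22×10⁻⁴ s⁻¹
Pressure gradient: |∂P/∂n| = 600 Pa / 250000 m = 2.40×10⁻³ Pa/m
Geostrophic speed: V_g = |∂P/∂n|/(fρ) = 2.40×10⁻³/(1.22×10⁻⁴ × 1.05) = 18.7 m/s
Around a high, pressure-gradient force acts outward with centrifugal, so Coriolis balances both:
fV = (1/ρ)|∂P/∂n| + V²/R  →  V² − fR·V + fR·V_g = 0
With fR = 1.22×10⁻⁴ × 1042×10³ m = 127 m/s:
V = [fR − √((fR)² − 4 fR V_g)]/2 = [127 − √(127² − 4×127×18.7)]/2 = 22.8 m/s
Supergeostrophic (V > V_g = 18.7 m/s), as expected around a high.

22.8 m s⁻¹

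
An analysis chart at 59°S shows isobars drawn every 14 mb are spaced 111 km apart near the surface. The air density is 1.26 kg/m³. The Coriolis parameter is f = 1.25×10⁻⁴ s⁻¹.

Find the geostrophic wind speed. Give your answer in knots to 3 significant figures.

Pressure gradient: |∂P/∂n| = 1400 Pa / 111000 m = 1.26×10⁻² Pa/m
Geostrophic balance (pressure-gradient force = Coriolis force):
V_g = (1/(fρ)) |∂P/∂n| = 1.26×10⁻² / (1.25×10⁻⁴ × 1.26) = 80.1 m/s
Converting: 80.1 m/s × 1.944 = 156 knots

156 knots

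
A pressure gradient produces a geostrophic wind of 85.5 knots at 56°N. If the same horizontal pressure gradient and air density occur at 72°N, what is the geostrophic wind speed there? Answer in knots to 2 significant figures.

With the same pressure gradient and density, V_g ∝ 1/f ∝ 1/sin φ.
V₂ = V₁ · sin φ₁ / sin φ₂ = 85.5 × sin 56° / sin 72°
V₂ = 85.5 × 0.8290/0.9511 = 75 knots

75 knots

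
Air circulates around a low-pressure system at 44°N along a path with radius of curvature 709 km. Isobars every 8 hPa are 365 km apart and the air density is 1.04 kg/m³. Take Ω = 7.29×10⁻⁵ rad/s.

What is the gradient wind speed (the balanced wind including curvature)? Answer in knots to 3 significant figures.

32.8 knots

Coriolis parameter at 44°N:
f = 2Ω sin φ = 2 × 7.29×10⁻⁵ × sin 44° = 1.01×10⁻⁴ s⁻¹
Pressure gradient: |∂P/∂n| = 800 Pa / 365000 m = 2.19×10⁻³ Pa/m
Geostrophic speed: V_g = |∂P/∂n|/(fρ) = 2.19×10⁻³/(1.01×10⁻⁴ × 1.04) = 20.8 m/s
Around a low, centrifugal force acts outward with Coriolis, so pressure-gradient force balances both:
(1/ρ)|∂P/∂n| = fV + V²/R  →  V² + fR·V − fR·V_g = 0
With fR = 1.01×10⁻⁴ × 709×10³ m = 71.8 m/s:
V = [−fR + √((fR)² + 4 fR V_g)]/2 = [−71.8 + √(71.8² + 4×71.8×20.8)]/2 = 16.9 m/s
Subgeostrophic (V < V_g = 20.8 m/s), as expected around a low.
Converting: 16.9 m/s × 1.944 = 32.8 knots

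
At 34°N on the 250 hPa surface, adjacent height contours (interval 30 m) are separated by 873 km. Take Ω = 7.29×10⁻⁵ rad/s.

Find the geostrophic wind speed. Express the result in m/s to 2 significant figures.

4.1 m/s

Coriolis parameter at 34°N:
f = 2Ω sin φ = 2 × 7.29×10⁻⁵ × sin 34° = 8.15×10⁻⁵ s⁻¹
Height gradient: |∂Z/∂n| = 30 m / 873000 m = 3.44×10⁻⁵
On a pressure surface, geostrophic balance gives V_g = (g/f)|∂Z/∂n|:
V_g = 9.81 × 3.44×10⁻⁵ / 8.15×10⁻⁵ = 4.13 m/s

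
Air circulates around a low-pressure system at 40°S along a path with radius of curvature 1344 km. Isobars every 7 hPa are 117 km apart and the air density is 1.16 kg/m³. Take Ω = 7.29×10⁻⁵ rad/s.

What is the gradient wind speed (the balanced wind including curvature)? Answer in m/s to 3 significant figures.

41.4 m/s

Coriolis parameter at 40°S:
f = 2Ω sin φ = 2 × 7.29×10⁻⁵ × sin 40° = 9.37×10⁻⁵ s⁻¹
Pressure gradient: |∂P/∂n| = 700 Pa / 117000 m = 5.98×10⁻³ Pa/m
Geostrophic speed: V_g = |∂P/∂n|/(fρ) = 5.98×10⁻³/(9.37×10⁻⁵ × 1.16) = 55.0 m/s
Around a low, centrifugal force acts outward with Coriolis, so pressure-gradient force balances both:
(1/ρ)|∂P/∂n| = fV + V²/R  →  V² + fR·V − fR·V_g = 0
With fR = 9.37×10⁻⁵ × 1344×10³ m = 126 m/s:
V = [−fR + √((fR)² + 4 fR V_g)]/2 = [−126 + √(126² + 4×126×55)]/2 = 41.4 m/s
Subgeostrophic (V < V_g = 55 m/s), as expected around a low.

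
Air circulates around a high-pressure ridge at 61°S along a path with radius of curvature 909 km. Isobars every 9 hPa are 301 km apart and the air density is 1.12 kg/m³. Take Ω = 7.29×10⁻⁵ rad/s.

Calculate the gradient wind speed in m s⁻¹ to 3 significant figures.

27.4 m s⁻¹

Coriolis parameter at 61°S:
f = 2Ω sin φ = 2 × 7.29×10⁻⁵ × sin 61° = 1.28×10⁻⁴ s⁻¹
Pressure gradient: |∂P/∂n| = 900 Pa / 301000 m = 2.99×10⁻³ Pa/m
Geostrophic speed: V_g = |∂P/∂n|/(fρ) = 2.99×10⁻³/(1.28×10⁻⁴ × 1.12) = 20.9 m/s
Around a high, pressure-gradient force acts outward with centrifugal, so Coriolis balances both:
fV = (1/ρ)|∂P/∂n| + V²/R  →  V² − fR·V + fR·V_g = 0
With fR = 1.28×10⁻⁴ × 909×10³ m = 116 m/s:
V = [fR − √((fR)² − 4 fR V_g)]/2 = [116 − √(116² − 4×116×20.9)]/2 = 27.4 m/s
Supergeostrophic (V > V_g = 20.9 m/s), as expected around a high.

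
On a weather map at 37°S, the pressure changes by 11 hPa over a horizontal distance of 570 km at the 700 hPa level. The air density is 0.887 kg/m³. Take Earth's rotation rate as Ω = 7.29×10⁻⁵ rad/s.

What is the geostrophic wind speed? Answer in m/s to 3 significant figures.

Coriolis parameter at 37°S:
f = 2Ω sin φ = 2 × 7.29×10⁻⁵ × sin 37° = 8.77×10⁻⁵ s⁻¹
Pressure gradient: |∂P/∂n| = 1100 Pa / 570000 m = 1.93×10⁻³ Pa/m
Geostrophic balance (pressure-gradient force = Coriolis force):
V_g = (1/(fρ)) |∂P/∂n| = 1.93×10⁻³ / (8.77×10⁻⁵ × 0.887) = 24.8 m/s

24.8 m/s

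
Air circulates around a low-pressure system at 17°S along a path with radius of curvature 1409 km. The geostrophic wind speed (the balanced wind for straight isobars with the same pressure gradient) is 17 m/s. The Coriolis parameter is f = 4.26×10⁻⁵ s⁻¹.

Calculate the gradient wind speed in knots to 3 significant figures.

26.9 knots

Around a low, centrifugal force acts outward with Coriolis, so pressure-gradient force balances both:
(1/ρ)|∂P/∂n| = fV + V²/R  →  V² + fR·V − fR·V_g = 0
With fR = 4.26×10⁻⁵ × 1409×10³ m = 60.0 m/s:
V = [−fR + √((fR)² + 4 fR V_g)]/2 = [−60.0 + √(60.0² + 4×60.0×17)]/2 = 13.8 m/s
Subgeostrophic (V < V_g = 17 m/s), as expected around a low.
Converting: 13.8 m/s × 1.944 = 26.9 knots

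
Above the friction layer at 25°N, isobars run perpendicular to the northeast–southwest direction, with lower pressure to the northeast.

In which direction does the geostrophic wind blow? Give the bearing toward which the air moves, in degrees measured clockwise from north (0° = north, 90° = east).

135°

The pressure-gradient force points toward the northeast (bearing 045°).
Geostrophic balance: in the Northern Hemisphere the Coriolis force deflects motion to the right, so the geostrophic wind blows 90° to the right of the pressure-gradient force (low pressure on the left).
Rotating 045° by 90° clockwise gives 135° — the wind blows toward the southeast.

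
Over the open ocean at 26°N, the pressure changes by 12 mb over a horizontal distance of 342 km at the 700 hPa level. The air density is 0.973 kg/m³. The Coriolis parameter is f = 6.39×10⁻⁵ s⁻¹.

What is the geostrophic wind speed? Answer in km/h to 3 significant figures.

Pressure gradient: |∂P/∂n| = 1200 Pa / 342000 m = 3.51×10⁻³ Pa/m
Geostrophic balance (pressure-gradient force = Coriolis force):
V_g = (1/(fρ)) |∂P/∂n| = 3.51×10⁻³ / (6.39×10⁻⁵ × 0.973) = 56.4 m/s
Converting: 56.4 m/s × 3.6 = 203 km/h

203 km/h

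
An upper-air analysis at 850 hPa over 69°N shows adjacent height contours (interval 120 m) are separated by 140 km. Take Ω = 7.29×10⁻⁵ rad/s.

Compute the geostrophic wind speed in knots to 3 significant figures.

120 knots

Coriolis parameter at 69°N:
f = 2Ω sin φ = 2 × 7.29×10⁻⁵ × sin 69° = 1.36×10⁻⁴ s⁻¹
Height gradient: |∂Z/∂n| = 120 m / 140000 m = 8.57×10⁻⁴
On a pressure surface, geostrophic balance gives V_g = (g/f)|∂Z/∂n|:
V_g = 9.81 × 8.57×10⁻⁴ / 1.36×10⁻⁴ = 61.8 m/s
Converting: 61.8 m/s × 1.944 = 120 knots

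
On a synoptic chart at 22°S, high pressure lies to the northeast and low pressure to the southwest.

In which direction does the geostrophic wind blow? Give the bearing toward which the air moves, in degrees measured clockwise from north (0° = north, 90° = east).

135°

The pressure-gradient force points toward the southwest (bearing 225°).
Geostrophic balance: in the Southern Hemisphere the Coriolis force deflects motion to the left, so the geostrophic wind blows 90° to the left of the pressure-gradient force (low pressure on the right).
Rotating 225° by 90° counterclockwise gives 135° — the wind blows toward the southeast.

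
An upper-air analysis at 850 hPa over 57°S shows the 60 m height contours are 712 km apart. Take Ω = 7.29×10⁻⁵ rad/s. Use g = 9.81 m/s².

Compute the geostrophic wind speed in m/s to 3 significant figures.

6.76 m/s

Coriolis parameter at 57°S:
f = 2Ω sin φ = 2 × 7.29×10⁻⁵ × sin 57° = 1.22×10⁻⁴ s⁻¹
Height gradient: |∂Z/∂n| = 60 m / 712000 m = 8.43×10⁻⁵
On a pressure surface, geostrophic balance gives V_g = (g/f)|∂Z/∂n|:
V_g = 9.81 × 8.43×10⁻⁵ / 1.22×10⁻⁴ = 6.76 m/s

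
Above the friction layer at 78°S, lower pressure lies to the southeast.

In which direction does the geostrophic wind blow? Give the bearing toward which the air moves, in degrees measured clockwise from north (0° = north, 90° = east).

The pressure-gradient force points toward the southeast (bearing 135°).
Geostrophic balance: in the Southern Hemisphere the Coriolis force deflects motion to the left, so the geostrophic wind blows 90° to the left of the pressure-gradient force (low pressure on the right).
Rotating 135° by 90° counterclockwise gives 045° — the wind blows toward the northeast.

045°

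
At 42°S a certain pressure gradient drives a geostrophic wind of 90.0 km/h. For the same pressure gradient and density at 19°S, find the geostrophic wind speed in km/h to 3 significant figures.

With the same pressure gradient and density, V_g ∝ 1/f ∝ 1/sin φ.
V₂ = V₁ · sin φ₁ / sin φ₂ = 90.0 × sin 42° / sin 19°
V₂ = 90.0 × 0.6691/0.3256 = 185 km/h

185 km/h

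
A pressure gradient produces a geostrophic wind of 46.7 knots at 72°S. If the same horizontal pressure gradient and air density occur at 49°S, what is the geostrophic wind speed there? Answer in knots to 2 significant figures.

With the same pressure gradient and density, V_g ∝ 1/f ∝ 1/sin φ.
V₂ = V₁ · sin φ₁ / sin φ₂ = 46.7 × sin 72° / sin 49°
V₂ = 46.7 × 0.9511/0.7547 = 59 knots

59 knots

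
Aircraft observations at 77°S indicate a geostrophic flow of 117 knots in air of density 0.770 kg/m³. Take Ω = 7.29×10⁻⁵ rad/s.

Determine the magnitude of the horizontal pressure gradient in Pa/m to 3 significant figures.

Coriolis parameter at 77°S:
f = 2Ω sin φ = 2 × 7.29×10⁻⁵ × sin 77° = 1.42×10⁻⁴ s⁻¹
Wind speed in SI: 117 knots = 60.2 m/s
Geostrophic balance rearranged: |∂P/∂n| = f ρ V_g
|∂P/∂n| = 1.42×10⁻⁴ × 0.770 × 60.2 = 6.58×10⁻³ Pa/m

6.58×10⁻³ Pa/m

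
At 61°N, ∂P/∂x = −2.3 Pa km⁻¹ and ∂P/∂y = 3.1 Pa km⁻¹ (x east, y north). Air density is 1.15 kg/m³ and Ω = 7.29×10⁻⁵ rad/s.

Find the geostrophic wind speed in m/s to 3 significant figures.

26.3 m/s

Coriolis parameter at 61°N:
f = 2Ω sin φ = 2 × 7.29×10⁻⁵ × sin 61° = 1.28×10⁻⁴ s⁻¹
Component geostrophic relations (x east, y north):
u_g = −(1/(fρ)) ∂P/∂y,  v_g = (1/(fρ)) ∂P/∂x
u_g = −(3.1×10⁻³)/(1.28×10⁻⁴ × 1.15) = −21.1 m/s;  v_g = (−2.3×10⁻³)/(1.28×10⁻⁴ × 1.15) = −15.7 m/s
|V_g| = √(u_g² + v_g²) = 26.3 m/s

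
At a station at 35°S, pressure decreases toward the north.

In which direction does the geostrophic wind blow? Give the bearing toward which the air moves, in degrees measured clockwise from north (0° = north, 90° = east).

The pressure-gradient force points toward the north (bearing 000°).
Geostrophic balance: in the Southern Hemisphere the Coriolis force deflects motion to the left, so the geostrophic wind blows 90° to the left of the pressure-gradient force (low pressure on the right).
Rotating 000° by 90° counterclockwise gives 270° — the wind blows toward the west.

270°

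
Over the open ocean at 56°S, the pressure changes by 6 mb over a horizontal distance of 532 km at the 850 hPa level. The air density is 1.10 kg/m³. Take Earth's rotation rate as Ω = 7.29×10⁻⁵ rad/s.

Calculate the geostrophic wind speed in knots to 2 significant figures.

16 knots

Coriolis parameter at 56°S:
f = 2Ω sin φ = 2 × 7.29×10⁻⁵ × sin 56° = 1.21×10⁻⁴ s⁻¹
Pressure gradient: |∂P/∂n| = 600 Pa / 532000 m = 1.13×10⁻³ Pa/m
Geostrophic balance (pressure-gradient force = Coriolis force):
V_g = (1/(fρ)) |∂P/∂n| = 1.13×10⁻³ / (1.21×10⁻⁴ × 1.10) = 8.48 m/s
Converting: 8.48 m/s × 1.944 = 16 knots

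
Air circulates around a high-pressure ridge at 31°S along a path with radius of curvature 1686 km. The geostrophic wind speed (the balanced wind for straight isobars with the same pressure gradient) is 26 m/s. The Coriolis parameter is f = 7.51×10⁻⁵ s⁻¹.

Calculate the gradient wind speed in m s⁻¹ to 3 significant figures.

Around a high, pressure-gradient force acts outward with centrifugal, so Coriolis balances both:
fV = (1/ρ)|∂P/∂n| + V²/R  →  V² − fR·V + fR·V_g = 0
With fR = 7.51×10⁻⁵ × 1686×10³ m = 127 m/s:
V = [fR − √((fR)² − 4 fR V_g)]/2 = [127 − √(127² − 4×127×26)]/2 = 36.6 m/s
Supergeostrophic (V > V_g = 26 m/s), as expected around a high.

36.6 m s⁻¹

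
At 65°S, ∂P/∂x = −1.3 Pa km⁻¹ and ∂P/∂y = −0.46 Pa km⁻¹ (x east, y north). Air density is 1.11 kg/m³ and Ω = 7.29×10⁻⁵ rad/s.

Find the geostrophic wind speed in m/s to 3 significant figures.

Coriolis parameter at 65°S:
f = 2Ω sin φ = 2 × 7.29×10⁻⁵ × sin 65° = 1.32×10⁻⁴ s⁻¹
In the Southern Hemisphere f is negative: f = −1.32×10⁻⁴ s⁻¹.
Component geostrophic relations (x east, y north):
u_g = −(1/(fρ)) ∂P/∂y,  v_g = (1/(fρ)) ∂P/∂x
u_g = −(−0.46×10⁻³)/(−1.32×10⁻⁴ × 1.11) = −3.14 m/s;  v_g = (−1.3×10⁻³)/(−1.32×10⁻⁴ × 1.11) = 8.86 m/s
|V_g| = √(u_g² + v_g²) = 9.40 m/s

9.40 m/s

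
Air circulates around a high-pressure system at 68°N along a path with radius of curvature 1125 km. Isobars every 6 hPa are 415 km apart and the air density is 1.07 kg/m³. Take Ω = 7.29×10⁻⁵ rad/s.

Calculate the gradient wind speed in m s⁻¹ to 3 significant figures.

10.8 m s⁻¹

Coriolis parameter at 68°N:
f = 2Ω sin φ = 2 × 7.29×10⁻⁵ × sin 68° = 1.35×10⁻⁴ s⁻¹
Pressure gradient: |∂P/∂n| = 600 Pa / 415000 m = 1.45×10⁻³ Pa/m
Geostrophic speed: V_g = |∂P/∂n|/(fρ) = 1.45×10⁻³/(1.35×10⁻⁴ × 1.07) = 10.00 m/s
Around a high, pressure-gradient force acts outward with centrifugal, so Coriolis balances both:
fV = (1/ρ)|∂P/∂n| + V²/R  →  V² − fR·V + fR·V_g = 0
With fR = 1.35×10⁻⁴ × 1125×10³ m = 152 m/s:
V = [fR − √((fR)² − 4 fR V_g)]/2 = [152 − √(152² − 4×152×10)]/2 = 10.8 m/s
Supergeostrophic (V > V_g = 10 m/s), as expected around a high.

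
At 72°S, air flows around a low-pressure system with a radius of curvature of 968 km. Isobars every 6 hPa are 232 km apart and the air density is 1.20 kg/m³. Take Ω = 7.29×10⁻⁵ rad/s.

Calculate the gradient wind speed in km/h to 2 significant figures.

Coriolis parameter at 72°S:
f = 2Ω sin φ = 2 × 7.29×10⁻⁵ × sin 72° = 1.39×10⁻⁴ s⁻¹
Pressure gradient: |∂P/∂n| = 600 Pa / 232000 m = 2.59×10⁻³ Pa/m
Geostrophic speed: V_g = |∂P/∂n|/(fρ) = 2.59×10⁻³/(1.39×10⁻⁴ × 1.20) = 15.5 m/s
Around a low, centrifugal force acts outward with Coriolis, so pressure-gradient force balances both:
(1/ρ)|∂P/∂n| = fV + V²/R  →  V² + fR·V − fR·V_g = 0
With fR = 1.39×10⁻⁴ × 968×10³ m = 134 m/s:
V = [−fR + √((fR)² + 4 fR V_g)]/2 = [−134 + √(134² + 4×134×15.5)]/2 = 14.1 m/s
Subgeostrophic (V < V_g = 15.5 m/s), as expected around a low.
Converting: 14.1 m/s × 3.6 = 51 km/h

51 km/h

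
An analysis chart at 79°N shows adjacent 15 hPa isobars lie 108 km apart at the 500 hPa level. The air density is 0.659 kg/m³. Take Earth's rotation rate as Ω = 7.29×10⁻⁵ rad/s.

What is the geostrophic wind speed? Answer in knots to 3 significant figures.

Coriolis parameter at 79°N:
f = 2Ω sin φ = 2 × 7.29×10⁻⁵ × sin 79° = 1.43×10⁻⁴ s⁻¹
Pressure gradient: |∂P/∂n| = 1500 Pa / 108000 m = 1.39×10⁻² Pa/m
Geostrophic balance (pressure-gradient force = Coriolis force):
V_g = (1/(fρ)) |∂P/∂n| = 1.39×10⁻² / (1.43×10⁻⁴ × 0.659) = 147 m/s
Converting: 147 m/s × 1.944 = 286 knots

286 knots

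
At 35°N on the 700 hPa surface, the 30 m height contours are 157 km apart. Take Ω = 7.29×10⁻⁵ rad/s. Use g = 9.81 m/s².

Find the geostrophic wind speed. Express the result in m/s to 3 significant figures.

Coriolis parameter at 35°N:
f = 2Ω sin φ = 2 × 7.29×10⁻⁵ × sin 35° = 8.36×10⁻⁵ s⁻¹
Height gradient: |∂Z/∂n| = 30 m / 157000 m = 1.91×10⁻⁴
On a pressure surface, geostrophic balance gives V_g = (g/f)|∂Z/∂n|:
V_g = 9.81 × 1.91×10⁻⁴ / 8.36×10⁻⁵ = 22.4 m/s

22.4 m/s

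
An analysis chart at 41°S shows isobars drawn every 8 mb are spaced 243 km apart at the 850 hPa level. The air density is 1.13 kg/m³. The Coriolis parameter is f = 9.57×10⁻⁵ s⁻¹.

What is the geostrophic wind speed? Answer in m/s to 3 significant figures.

30.4 m/s

Pressure gradient: |∂P/∂n| = 800 Pa / 243000 m = 3.29×10⁻³ Pa/m
Geostrophic balance (pressure-gradient force = Coriolis force):
V_g = (1/(fρ)) |∂P/∂n| = 3.29×10⁻³ / (9.57×10⁻⁵ × 1.13) = 30.4 m/s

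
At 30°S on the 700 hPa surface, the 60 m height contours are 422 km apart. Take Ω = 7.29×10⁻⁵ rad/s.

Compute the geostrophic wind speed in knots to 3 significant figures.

Coriolis parameter at 30°S:
f = 2Ω sin φ = 2 × 7.29×10⁻⁵ × sin 30° = 7.29×10⁻⁵ s⁻¹
Height gradient: |∂Z/∂n| = 60 m / 422000 m = 1.42×10⁻⁴
On a pressure surface, geostrophic balance gives V_g = (g/f)|∂Z/∂n|:
V_g = 9.81 × 1.42×10⁻⁴ / 7.29×10⁻⁵ = 19.1 m/s
Converting: 19.1 m/s × 1.944 = 37.2 knots

37.2 knots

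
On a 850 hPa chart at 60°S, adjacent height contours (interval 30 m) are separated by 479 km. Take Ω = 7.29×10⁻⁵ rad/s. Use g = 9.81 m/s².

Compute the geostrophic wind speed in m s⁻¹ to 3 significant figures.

4.87 m s⁻¹

Coriolis parameter at 60°S:
f = 2Ω sin φ = 2 × 7.29×10⁻⁵ × sin 60° = 1.26×10⁻⁴ s⁻¹
Height gradient: |∂Z/∂n| = 30 m / 479000 m = 6.26×10⁻⁵
On a pressure surface, geostrophic balance gives V_g = (g/f)|∂Z/∂n|:
V_g = 9.81 × 6.26×10⁻⁵ / 1.26×10⁻⁴ = 4.87 m/s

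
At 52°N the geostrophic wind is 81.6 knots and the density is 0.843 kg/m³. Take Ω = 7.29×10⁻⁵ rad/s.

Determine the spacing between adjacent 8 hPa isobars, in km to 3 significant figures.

Coriolis parameter at 52°N:
f = 2Ω sin φ = 2 × 7.29×10⁻⁵ × sin 52° = 1.15×10⁻⁴ s⁻¹
Wind speed in SI: 81.6 knots = 42.0 m/s
Geostrophic balance rearranged: |∂P/∂n| = f ρ V_g
|∂P/∂n| = 1.15×10⁻⁴ × 0.843 × 42.0 = 4.07×10⁻³ Pa/m
Isobar spacing: Δn = ΔP/|∂P/∂n| = 800 Pa / 4.07×10⁻³ Pa/m = 196763 m ≈ 197 km

197 km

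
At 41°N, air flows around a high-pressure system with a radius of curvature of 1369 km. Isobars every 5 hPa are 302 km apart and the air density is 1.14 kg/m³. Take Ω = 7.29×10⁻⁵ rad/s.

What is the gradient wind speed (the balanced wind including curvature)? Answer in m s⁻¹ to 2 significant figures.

18 m s⁻¹

Coriolis parameter at 41°N:
f = 2Ω sin φ = 2 × 7.29×10⁻⁵ × sin 41° = 9.57×10⁻⁵ s⁻¹
Pressure gradient: |∂P/∂n| = 500 Pa / 302000 m = 1.66×10⁻³ Pa/m
Geostrophic speed: V_g = |∂P/∂n|/(fρ) = 1.66×10⁻³/(9.57×10⁻⁵ × 1.14) = 15.2 m/s
Around a high, pressure-gradient force acts outward with centrifugal, so Coriolis balances both:
fV = (1/ρ)|∂P/∂n| + V²/R  →  V² − fR·V + fR·V_g = 0
With fR = 9.57×10⁻⁵ × 1369×10³ m = 131 m/s:
V = [fR − √((fR)² − 4 fR V_g)]/2 = [131 − √(131² − 4×131×15.2)]/2 = 17.5 m/s
Supergeostrophic (V > V_g = 15.2 m/s), as expected around a high.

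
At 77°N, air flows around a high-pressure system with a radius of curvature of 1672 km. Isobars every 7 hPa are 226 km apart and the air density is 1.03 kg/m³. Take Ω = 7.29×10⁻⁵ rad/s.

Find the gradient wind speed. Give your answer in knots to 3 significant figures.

45.7 knots

Coriolis parameter at 77°N:
f = 2Ω sin φ = 2 × 7.29×10⁻⁵ × sin 77° = 1.42×10⁻⁴ s⁻¹
Pressure gradient: |∂P/∂n| = 700 Pa / 226000 m = 3.10×10⁻³ Pa/m
Geostrophic speed: V_g = |∂P/∂n|/(fρ) = 3.10×10⁻³/(1.42×10⁻⁴ × 1.03) = 21.2 m/s
Around a high, pressure-gradient force acts outward with centrifugal, so Coriolis balances both:
fV = (1/ρ)|∂P/∂n| + V²/R  →  V² − fR·V + fR·V_g = 0
With fR = 1.42×10⁻⁴ × 1672×10³ m = 238 m/s:
V = [fR − √((fR)² − 4 fR V_g)]/2 = [238 − √(238² − 4×238×21.2)]/2 = 23.5 m/s
Supergeostrophic (V > V_g = 21.2 m/s), as expected around a high.
Converting: 23.5 m/s × 1.944 = 45.7 knots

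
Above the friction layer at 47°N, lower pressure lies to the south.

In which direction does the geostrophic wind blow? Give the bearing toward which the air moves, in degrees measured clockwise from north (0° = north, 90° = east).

270°

The pressure-gradient force points toward the south (bearing 180°).
Geostrophic balance: in the Northern Hemisphere the Coriolis force deflects motion to the right, so the geostrophic wind blows 90° to the right of the pressure-gradient force (low pressure on the left).
Rotating 180° by 90° clockwise gives 270° — the wind blows toward the west.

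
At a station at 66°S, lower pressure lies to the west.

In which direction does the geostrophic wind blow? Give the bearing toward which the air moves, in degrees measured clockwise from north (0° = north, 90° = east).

180°

The pressure-gradient force points toward the west (bearing 270°).
Geostrophic balance: in the Southern Hemisphere the Coriolis force deflects motion to the left, so the geostrophic wind blows 90° to the left of the pressure-gradient force (low pressure on the right).
Rotating 270° by 90° counterclockwise gives 180° — the wind blows toward the south.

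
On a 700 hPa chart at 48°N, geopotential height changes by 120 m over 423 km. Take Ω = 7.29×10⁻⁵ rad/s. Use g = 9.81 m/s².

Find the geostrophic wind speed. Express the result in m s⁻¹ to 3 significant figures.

Coriolis parameter at 48°N:
f = 2Ω sin φ = 2 × 7.29×10⁻⁵ × sin 48° = 1.08×10⁻⁴ s⁻¹
Height gradient: |∂Z/∂n| = 120 m / 423000 m = 2.84×10⁻⁴
On a pressure surface, geostrophic balance gives V_g = (g/f)|∂Z/∂n|:
V_g = 9.81 × 2.84×10⁻⁴ / 1.08×10⁻⁴ = 25.7 m/s

25.7 m s⁻¹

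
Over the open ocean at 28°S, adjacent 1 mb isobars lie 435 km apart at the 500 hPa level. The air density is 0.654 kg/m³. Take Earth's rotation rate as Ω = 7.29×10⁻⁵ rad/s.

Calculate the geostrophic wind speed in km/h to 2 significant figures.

Coriolis parameter at 28°S:
f = 2Ω sin φ = 2 × 7.29×10⁻⁵ × sin 28° = 6.84×10⁻⁵ s⁻¹
Pressure gradient: |∂P/∂n| = 100 Pa / 435000 m = 2.30×10⁻⁴ Pa/m
Geostrophic balance (pressure-gradient force = Coriolis force):
V_g = (1/(fρ)) |∂P/∂n| = 2.30×10⁻⁴ / (6.84×10⁻⁵ × 0.654) = 5.14 m/s
Converting: 5.14 m/s × 3.6 = 18 km/h

18 km/h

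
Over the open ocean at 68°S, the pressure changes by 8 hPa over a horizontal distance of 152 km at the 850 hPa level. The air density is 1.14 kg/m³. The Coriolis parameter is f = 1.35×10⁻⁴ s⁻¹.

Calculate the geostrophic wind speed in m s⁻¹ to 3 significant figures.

Pressure gradient: |∂P/∂n| = 800 Pa / 152000 m = 5.26×10⁻³ Pa/m
Geostrophic balance (pressure-gradient force = Coriolis force):
V_g = (1/(fρ)) |∂P/∂n| = 5.26×10⁻³ / (1.35×10⁻⁴ × 1.14) = 34.2 m/s

34.2 m s⁻¹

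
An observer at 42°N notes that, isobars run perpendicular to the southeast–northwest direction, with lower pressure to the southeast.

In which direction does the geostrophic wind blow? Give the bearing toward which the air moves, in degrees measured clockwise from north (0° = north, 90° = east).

225°

The pressure-gradient force points toward the southeast (bearing 135°).
Geostrophic balance: in the Northern Hemisphere the Coriolis force deflects motion to the right, so the geostrophic wind blows 90° to the right of the pressure-gradient force (low pressure on the left).
Rotating 135° by 90° clockwise gives 225° — the wind blows toward the southwest.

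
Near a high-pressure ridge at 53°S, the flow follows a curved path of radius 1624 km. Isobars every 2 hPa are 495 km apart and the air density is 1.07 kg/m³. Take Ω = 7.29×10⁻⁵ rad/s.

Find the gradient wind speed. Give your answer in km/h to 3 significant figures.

11.9 km/h

Coriolis parameter at 53°S:
f = 2Ω sin φ = 2 × 7.29×10⁻⁵ × sin 53° = 1.16×10⁻⁴ s⁻¹
Pressure gradient: |∂P/∂n| = 200 Pa / 495000 m = 4.04×10⁻⁴ Pa/m
Geostrophic speed: V_g = |∂P/∂n|/(fρ) = 4.04×10⁻⁴/(1.16×10⁻⁴ × 1.07) = 3.24 m/s
Around a high, pressure-gradient force acts outward with centrifugal, so Coriolis balances both:
fV = (1/ρ)|∂P/∂n| + V²/R  →  V² − fR·V + fR·V_g = 0
With fR = 1.16×10⁻⁴ × 1624×10³ m = 189 m/s:
V = [fR − √((fR)² − 4 fR V_g)]/2 = [189 − √(189² − 4×189×3.24)]/2 = 3.3 m/s
Supergeostrophic (V > V_g = 3.24 m/s), as expected around a high.
Converting: 3.3 m/s × 3.6 = 11.9 km/h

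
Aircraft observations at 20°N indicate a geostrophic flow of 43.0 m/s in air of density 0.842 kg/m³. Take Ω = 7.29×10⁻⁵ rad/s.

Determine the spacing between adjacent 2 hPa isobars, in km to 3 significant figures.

Coriolis parameter at 20°N:
f = 2Ω sin φ = 2 × 7.29×10⁻⁵ × sin 20° = 4.99×10⁻⁵ s⁻¹
Geostrophic balance rearranged: |∂P/∂n| = f ρ V_g
|∂P/∂n| = 4.99×10⁻⁵ × 0.842 × 43.0 = 1.81×10⁻³ Pa/m
Isobar spacing: Δn = ΔP/|∂P/∂n| = 200 Pa / 1.81×10⁻³ Pa/m = 110775 m ≈ 111 km

111 km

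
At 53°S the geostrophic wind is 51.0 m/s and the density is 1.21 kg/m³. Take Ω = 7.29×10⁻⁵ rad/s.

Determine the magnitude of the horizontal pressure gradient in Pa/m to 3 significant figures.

7.19×10⁻³ Pa/m

Coriolis parameter at 53°S:
f = 2Ω sin φ = 2 × 7.29×10⁻⁵ × sin 53° = 1.16×10⁻⁴ s⁻¹
Geostrophic balance rearranged: |∂P/∂n| = f ρ V_g
|∂P/∂n| = 1.16×10⁻⁴ × 1.21 × 51.0 = 7.19×10⁻³ Pa/m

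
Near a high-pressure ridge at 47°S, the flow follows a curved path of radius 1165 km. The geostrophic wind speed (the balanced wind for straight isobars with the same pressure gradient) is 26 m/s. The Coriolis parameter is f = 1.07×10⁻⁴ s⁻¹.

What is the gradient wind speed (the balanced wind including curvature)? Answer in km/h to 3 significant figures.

133 km/h

Around a high, pressure-gradient force acts outward with centrifugal, so Coriolis balances both:
fV = (1/ρ)|∂P/∂n| + V²/R  →  V² − fR·V + fR·V_g = 0
With fR = 1.07×10⁻⁴ × 1165×10³ m = 125 m/s:
V = [fR − √((fR)² − 4 fR V_g)]/2 = [125 − √(125² − 4×125×26)]/2 = 37 m/s
Supergeostrophic (V > V_g = 26 m/s), as expected around a high.
Converting: 37 m/s × 3.6 = 133 km/h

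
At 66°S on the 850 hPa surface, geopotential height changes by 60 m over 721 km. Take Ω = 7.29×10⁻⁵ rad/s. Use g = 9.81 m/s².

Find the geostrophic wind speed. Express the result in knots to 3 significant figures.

Coriolis parameter at 66°S:
f = 2Ω sin φ = 2 × 7.29×10⁻⁵ × sin 66° = 1.33×10⁻⁴ s⁻¹
Height gradient: |∂Z/∂n| = 60 m / 721000 m = 8.32×10⁻⁵
On a pressure surface, geostrophic balance gives V_g = (g/f)|∂Z/∂n|:
V_g = 9.81 × 8.32×10⁻⁵ / 1.33×10⁻⁴ = 6.13 m/s
Converting: 6.13 m/s × 1.944 = 11.9 knots

11.9 knots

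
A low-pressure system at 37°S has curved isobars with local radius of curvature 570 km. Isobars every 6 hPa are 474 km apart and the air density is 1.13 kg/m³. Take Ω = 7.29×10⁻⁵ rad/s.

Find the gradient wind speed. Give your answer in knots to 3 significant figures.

20.5 knots

Coriolis parameter at 37°S:
f = 2Ω sin φ = 2 × 7.29×10⁻⁵ × sin 37° = 8.77×10⁻⁵ s⁻¹
Pressure gradient: |∂P/∂n| = 600 Pa / 474000 m = 1.27×10⁻³ Pa/m
Geostrophic speed: V_g = |∂P/∂n|/(fρ) = 1.27×10⁻³/(8.77×10⁻⁵ × 1.13) = 12.8 m/s
Around a low, centrifugal force acts outward with Coriolis, so pressure-gradient force balances both:
(1/ρ)|∂P/∂n| = fV + V²/R  →  V² + fR·V − fR·V_g = 0
With fR = 8.77×10⁻⁵ × 570×10³ m = 50.0 m/s:
V = [−fR + √((fR)² + 4 fR V_g)]/2 = [−50.0 + √(50.0² + 4×50.0×12.8)]/2 = 10.5 m/s
Subgeostrophic (V < V_g = 12.8 m/s), as expected around a low.
Converting: 10.5 m/s × 1.944 = 20.5 knots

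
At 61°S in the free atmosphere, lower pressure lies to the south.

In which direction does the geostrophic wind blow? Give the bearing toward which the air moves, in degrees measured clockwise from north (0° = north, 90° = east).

090°

The pressure-gradient force points toward the south (bearing 180°).
Geostrophic balance: in the Southern Hemisphere the Coriolis force deflects motion to the left, so the geostrophic wind blows 90° to the left of the pressure-gradient force (low pressure on the right).
Rotating 180° by 90° counterclockwise gives 090° — the wind blows toward the east.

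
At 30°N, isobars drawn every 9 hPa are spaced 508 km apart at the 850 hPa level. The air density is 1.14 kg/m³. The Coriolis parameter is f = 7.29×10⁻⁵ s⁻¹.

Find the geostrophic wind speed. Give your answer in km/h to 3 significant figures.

Pressure gradient: |∂P/∂n| = 900 Pa / 508000 m = 1.77×10⁻³ Pa/m
Geostrophic balance (pressure-gradient force = Coriolis force):
V_g = (1/(fρ)) |∂P/∂n| = 1.77×10⁻³ / (7.29×10⁻⁵ × 1.14) = 21.3 m/s
Converting: 21.3 m/s × 3.6 = 76.7 km/h

76.7 km/h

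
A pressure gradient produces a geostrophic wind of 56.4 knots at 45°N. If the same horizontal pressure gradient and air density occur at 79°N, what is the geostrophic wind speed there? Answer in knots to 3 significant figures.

40.6 knots

With the same pressure gradient and density, V_g ∝ 1/f ∝ 1/sin φ.
V₂ = V₁ · sin φ₁ / sin φ₂ = 56.4 × sin 45° / sin 79°
V₂ = 56.4 × 0.7071/0.9816 = 40.6 knots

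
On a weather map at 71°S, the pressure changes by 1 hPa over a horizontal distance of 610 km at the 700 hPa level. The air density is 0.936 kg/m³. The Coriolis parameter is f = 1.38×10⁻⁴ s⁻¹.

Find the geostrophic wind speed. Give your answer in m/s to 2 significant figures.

1.3 m/s

Pressure gradient: |∂P/∂n| = 100 Pa / 610000 m = 1.64×10⁻⁴ Pa/m
Geostrophic balance (pressure-gradient force = Coriolis force):
V_g = (1/(fρ)) |∂P/∂n| = 1.64×10⁻⁴ / (1.38×10⁻⁴ × 0.936) = 1.27 m/s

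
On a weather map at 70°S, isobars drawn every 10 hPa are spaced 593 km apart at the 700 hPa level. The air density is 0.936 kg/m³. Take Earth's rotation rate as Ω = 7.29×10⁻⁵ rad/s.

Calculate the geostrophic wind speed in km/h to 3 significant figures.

47.3 km/h

Coriolis parameter at 70°S:
f = 2Ω sin φ = 2 × 7.29×10⁻⁵ × sin 70° = 1.37×10⁻⁴ s⁻¹
Pressure gradient: |∂P/∂n| = 1000 Pa / 593000 m = 1.69×10⁻³ Pa/m
Geostrophic balance (pressure-gradient force = Coriolis force):
V_g = (1/(fρ)) |∂P/∂n| = 1.69×10⁻³ / (1.37×10⁻⁴ × 0.936) = 13.2 m/s
Converting: 13.2 m/s × 3.6 = 47.3 km/h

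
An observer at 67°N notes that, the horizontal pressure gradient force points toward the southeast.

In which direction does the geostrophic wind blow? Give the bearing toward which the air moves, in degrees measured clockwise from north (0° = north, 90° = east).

The pressure-gradient force points toward the southeast (bearing 135°).
Geostrophic balance: in the Northern Hemisphere the Coriolis force deflects motion to the right, so the geostrophic wind blows 90° to the right of the pressure-gradient force (low pressure on the left).
Rotating 135° by 90° clockwise gives 225° — the wind blows toward the southwest.

225°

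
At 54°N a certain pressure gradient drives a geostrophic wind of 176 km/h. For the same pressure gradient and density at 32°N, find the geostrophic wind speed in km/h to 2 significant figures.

270 km/h

With the same pressure gradient and density, V_g ∝ 1/f ∝ 1/sin φ.
V₂ = V₁ · sin φ₁ / sin φ₂ = 176 × sin 54° / sin 32°
V₂ = 176 × 0.8090/0.5299 = 270 km/h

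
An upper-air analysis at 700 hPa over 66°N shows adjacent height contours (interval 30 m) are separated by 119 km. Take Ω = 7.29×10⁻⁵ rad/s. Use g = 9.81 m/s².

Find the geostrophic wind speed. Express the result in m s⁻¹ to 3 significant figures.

Coriolis parameter at 66°N:
f = 2Ω sin φ = 2 × 7.29×10⁻⁵ × sin 66° = 1.33×10⁻⁴ s⁻¹
Height gradient: |∂Z/∂n| = 30 m / 119000 m = 2.52×10⁻⁴
On a pressure surface, geostrophic balance gives V_g = (g/f)|∂Z/∂n|:
V_g = 9.81 × 2.52×10⁻⁴ / 1.33×10⁻⁴ = 18.6 m/s

18.6 m s⁻¹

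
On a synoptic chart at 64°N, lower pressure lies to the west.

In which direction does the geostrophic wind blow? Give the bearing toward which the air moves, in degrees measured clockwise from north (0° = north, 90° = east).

000°

The pressure-gradient force points toward the west (bearing 270°).
Geostrophic balance: in the Northern Hemisphere the Coriolis force deflects motion to the right, so the geostrophic wind blows 90° to the right of the pressure-gradient force (low pressure on the left).
Rotating 270° by 90° clockwise gives 000° — the wind blows toward the north.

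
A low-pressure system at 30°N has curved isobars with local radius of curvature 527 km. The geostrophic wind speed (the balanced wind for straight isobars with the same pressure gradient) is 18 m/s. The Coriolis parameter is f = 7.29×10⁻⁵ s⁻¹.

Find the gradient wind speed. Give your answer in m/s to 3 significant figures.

Around a low, centrifugal force acts outward with Coriolis, so pressure-gradient force balances both:
(1/ρ)|∂P/∂n| = fV + V²/R  →  V² + fR·V − fR·V_g = 0
With fR = 7.29×10⁻⁵ × 527×10³ m = 38.4 m/s:
V = [−fR + √((fR)² + 4 fR V_g)]/2 = [−38.4 + √(38.4² + 4×38.4×18)]/2 = 13.4 m/s
Subgeostrophic (V < V_g = 18 m/s), as expected around a low.

13.4 m/s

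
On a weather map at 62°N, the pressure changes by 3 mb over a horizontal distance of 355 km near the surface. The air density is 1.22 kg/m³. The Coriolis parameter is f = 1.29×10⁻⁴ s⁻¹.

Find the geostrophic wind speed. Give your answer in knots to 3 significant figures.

10.4 knots

Pressure gradient: |∂P/∂n| = 300 Pa / 355000 m = 8.45×10⁻⁴ Pa/m
Geostrophic balance (pressure-gradient force = Coriolis force):
V_g = (1/(fρ)) |∂P/∂n| = 8.45×10⁻⁴ / (1.29×10⁻⁴ × 1.22) = 5.37 m/s
Converting: 5.37 m/s × 1.944 = 10.4 knots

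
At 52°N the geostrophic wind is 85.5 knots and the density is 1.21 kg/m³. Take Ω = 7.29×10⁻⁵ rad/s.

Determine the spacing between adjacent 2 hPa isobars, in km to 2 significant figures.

33 km

Coriolis parameter at 52°N:
f = 2Ω sin φ = 2 × 7.29×10⁻⁵ × sin 52° = 1.15×10⁻⁴ s⁻¹
Wind speed in SI: 85.5 knots = 44.0 m/s
Geostrophic balance rearranged: |∂P/∂n| = f ρ V_g
|∂P/∂n| = 1.15×10⁻⁴ × 1.21 × 44.0 = 6.11×10⁻³ Pa/m
Isobar spacing: Δn = ΔP/|∂P/∂n| = 200 Pa / 6.11×10⁻³ Pa/m = 32708 m ≈ 33 km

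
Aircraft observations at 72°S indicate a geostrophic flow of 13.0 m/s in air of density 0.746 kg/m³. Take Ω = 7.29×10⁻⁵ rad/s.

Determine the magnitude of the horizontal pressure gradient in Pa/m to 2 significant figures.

Coriolis parameter at 72°S:
f = 2Ω sin φ = 2 × 7.29×10⁻⁵ × sin 72° = 1.39×10⁻⁴ s⁻¹
Geostrophic balance rearranged: |∂P/∂n| = f ρ V_g
|∂P/∂n| = 1.39×10⁻⁴ × 0.746 × 13.0 = 1.34×10⁻³ Pa/m

1.3×10⁻³ Pa/m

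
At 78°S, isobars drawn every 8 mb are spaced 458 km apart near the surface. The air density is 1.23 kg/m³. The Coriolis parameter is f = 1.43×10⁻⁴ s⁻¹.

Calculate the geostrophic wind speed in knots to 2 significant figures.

19 knots

Pressure gradient: |∂P/∂n| = 800 Pa / 458000 m = 1.75×10⁻³ Pa/m
Geostrophic balance (pressure-gradient force = Coriolis force):
V_g = (1/(fρ)) |∂P/∂n| = 1.75×10⁻³ / (1.43×10⁻⁴ × 1.23) = 9.93 m/s
Converting: 9.93 m/s × 1.944 = 19 knots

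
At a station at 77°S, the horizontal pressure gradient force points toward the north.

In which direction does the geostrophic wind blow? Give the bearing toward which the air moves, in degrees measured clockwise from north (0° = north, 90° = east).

The pressure-gradient force points toward the north (bearing 000°).
Geostrophic balance: in the Southern Hemisphere the Coriolis force deflects motion to the left, so the geostrophic wind blows 90° to the left of the pressure-gradient force (low pressure on the right).
Rotating 000° by 90° counterclockwise gives 270° — the wind blows toward the west.

270°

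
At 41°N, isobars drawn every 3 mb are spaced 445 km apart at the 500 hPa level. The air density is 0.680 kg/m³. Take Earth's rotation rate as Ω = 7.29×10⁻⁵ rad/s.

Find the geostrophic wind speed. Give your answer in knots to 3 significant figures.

20.1 knots

Coriolis parameter at 41°N:
f = 2Ω sin φ = 2 × 7.29×10⁻⁵ × sin 41° = 9.57×10⁻⁵ s⁻¹
Pressure gradient: |∂P/∂n| = 300 Pa / 445000 m = 6.74×10⁻⁴ Pa/m
Geostrophic balance (pressure-gradient force = Coriolis force):
V_g = (1/(fρ)) |∂P/∂n| = 6.74×10⁻⁴ / (9.57×10⁻⁵ × 0.680) = 10.4 m/s
Converting: 10.4 m/s × 1.944 = 20.1 knots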